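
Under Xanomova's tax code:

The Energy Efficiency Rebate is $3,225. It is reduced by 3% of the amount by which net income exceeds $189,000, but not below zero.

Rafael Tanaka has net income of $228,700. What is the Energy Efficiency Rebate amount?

Energy Efficiency Rebate: 3% of the $39,700 excess over $189,000 is $1,191; credit = $3,225 − $1,191 = $2,034.

$2,034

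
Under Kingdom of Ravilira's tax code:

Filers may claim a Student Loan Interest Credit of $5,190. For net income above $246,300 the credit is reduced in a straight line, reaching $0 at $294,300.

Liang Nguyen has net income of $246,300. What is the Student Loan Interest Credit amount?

$5,190

Student Loan Interest Credit: $246,300 is at or below the $246,300 threshold, so the full $5,190 applies.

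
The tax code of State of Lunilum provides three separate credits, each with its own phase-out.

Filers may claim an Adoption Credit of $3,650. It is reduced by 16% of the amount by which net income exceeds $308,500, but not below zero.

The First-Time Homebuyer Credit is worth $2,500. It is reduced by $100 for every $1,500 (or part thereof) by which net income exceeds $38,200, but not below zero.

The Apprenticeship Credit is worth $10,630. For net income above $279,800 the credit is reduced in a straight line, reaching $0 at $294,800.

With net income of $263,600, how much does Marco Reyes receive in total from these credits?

$14,280

Adoption Credit: $263,600 is at or below the $308,500 threshold, so the full $3,650 applies.
First-Time Homebuyer Credit: income exceeds $38,200 by $225,400 → 151 increments × $100 = $15,100 ≥ base, so the credit is $0.
Apprenticeship Credit: $263,600 is at or below the $279,800 threshold, so the full $10,630 applies.
Total: $3,650 + $0 + $10,630 = $14,280.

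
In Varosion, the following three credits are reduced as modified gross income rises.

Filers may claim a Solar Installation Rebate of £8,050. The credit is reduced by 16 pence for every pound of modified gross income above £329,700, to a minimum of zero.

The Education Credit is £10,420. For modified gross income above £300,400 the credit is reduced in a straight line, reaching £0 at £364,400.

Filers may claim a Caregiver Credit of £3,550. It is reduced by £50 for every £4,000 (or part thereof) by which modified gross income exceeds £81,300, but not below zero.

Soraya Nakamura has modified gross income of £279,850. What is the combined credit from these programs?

£19,520

Solar Installation Rebate: £279,850 is at or below the £329,700 threshold, so the full £8,050 applies.
Education Credit: £279,850 is at or below the £300,400 threshold, so the full £10,420 applies.
Caregiver Credit: income exceeds £81,300 by £198,550, which is 50 full-or-partial £4,000 increments; reduction = 50 × £50 = £2,500, leaving £1,050.
Total: £8,050 + £10,420 + £1,050 = £19,520.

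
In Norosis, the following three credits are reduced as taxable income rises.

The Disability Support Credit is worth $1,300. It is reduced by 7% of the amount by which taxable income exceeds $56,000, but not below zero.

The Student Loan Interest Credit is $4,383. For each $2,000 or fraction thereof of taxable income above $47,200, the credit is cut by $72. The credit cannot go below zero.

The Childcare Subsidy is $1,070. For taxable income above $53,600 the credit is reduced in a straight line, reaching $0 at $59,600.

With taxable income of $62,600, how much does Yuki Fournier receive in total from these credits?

Disability Support Credit: 7% of the $6,600 excess over $56,000 is $462; credit = $1,300 − $462 = $838.
Student Loan Interest Credit: income exceeds $47,200 by $15,400, which is 8 full-or-partial $2,000 increments; reduction = 8 × $72 = $576, leaving $3,807.
Childcare Subsidy: $62,600 is at or above $59,600, so the credit is $0.
Total: $838 + $3,807 + $0 = $4,645.

$4,645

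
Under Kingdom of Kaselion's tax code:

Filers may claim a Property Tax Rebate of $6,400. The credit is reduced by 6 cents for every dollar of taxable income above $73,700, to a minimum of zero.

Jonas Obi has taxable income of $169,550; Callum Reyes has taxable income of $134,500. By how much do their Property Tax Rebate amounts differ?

Jonas ($169,550): Property Tax Rebate: 6% of the $95,850 excess over $73,700 is $5,751; credit = $6,400 − $5,751 = $649.
Callum ($134,500): Property Tax Rebate: 6% of the $60,800 excess over $73,700 is $3,648; credit = $6,400 − $3,648 = $2,752.
Difference: |$649 − $2,752| = $2,103.

$2,103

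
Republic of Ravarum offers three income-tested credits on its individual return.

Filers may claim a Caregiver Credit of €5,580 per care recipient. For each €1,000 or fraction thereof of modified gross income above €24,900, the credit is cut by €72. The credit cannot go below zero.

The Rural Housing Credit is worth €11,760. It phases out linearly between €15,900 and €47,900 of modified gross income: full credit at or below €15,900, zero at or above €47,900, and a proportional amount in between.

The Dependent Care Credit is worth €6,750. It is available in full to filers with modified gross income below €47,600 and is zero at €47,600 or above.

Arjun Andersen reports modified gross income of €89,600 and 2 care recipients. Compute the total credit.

€6,480

Caregiver Credit: base = 2 × €5,580 = €11,160. income exceeds €24,900 by €64,700, which is 65 full-or-partial €1,000 increments; reduction = 65 × €72 = €4,680, leaving €6,480.
Rural Housing Credit: €89,600 is at or above €47,900, so the credit is €0.
Dependent Care Credit: €89,600 meets or exceeds the €47,600 cutoff, so the credit is €0.
Total: €6,480 + €0 + €0 = €6,480.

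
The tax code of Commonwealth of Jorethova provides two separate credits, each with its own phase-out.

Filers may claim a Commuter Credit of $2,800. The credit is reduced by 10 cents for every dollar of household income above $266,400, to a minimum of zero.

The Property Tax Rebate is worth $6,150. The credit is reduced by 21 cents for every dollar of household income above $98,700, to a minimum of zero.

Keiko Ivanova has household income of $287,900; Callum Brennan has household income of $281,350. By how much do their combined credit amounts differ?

$655

Keiko ($287,900): Commuter Credit: 10% of the $21,500 excess over $266,400 is $2,150; credit = $2,800 − $2,150 = $650. Property Tax Rebate: 21% of the $189,200 excess over $98,700 is $39,732 ≥ base, so the credit is $0. total $650 + $0 = $650
Callum ($281,350): Commuter Credit: 10% of the $14,950 excess over $266,400 is $1,495; credit = $2,800 − $1,495 = $1,305. Property Tax Rebate: 21% of the $182,650 excess over $98,700 is $38,356.50 ≥ base, so the credit is $0. total $1,305 + $0 = $1,305
Difference: |$650 − $1,305| = $655.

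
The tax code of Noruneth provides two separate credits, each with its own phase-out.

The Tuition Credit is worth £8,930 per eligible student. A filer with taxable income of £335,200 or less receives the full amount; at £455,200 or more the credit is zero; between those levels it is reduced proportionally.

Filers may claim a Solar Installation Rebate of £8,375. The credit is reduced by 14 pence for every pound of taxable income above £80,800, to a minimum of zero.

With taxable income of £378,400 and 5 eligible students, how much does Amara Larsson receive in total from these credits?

Tuition Credit: base = 5 × £8,930 = £44,650. £378,400 is £43,200 into a £120,000 phase-out range, leaving 76,800/120,000 of the credit: £44,650 × 76,800/120,000 = £28,576.
Solar Installation Rebate: 14% of the £297,600 excess over £80,800 is £41,664 ≥ base, so the credit is £0.
Total: £28,576 + £0 = £28,576.

£28,576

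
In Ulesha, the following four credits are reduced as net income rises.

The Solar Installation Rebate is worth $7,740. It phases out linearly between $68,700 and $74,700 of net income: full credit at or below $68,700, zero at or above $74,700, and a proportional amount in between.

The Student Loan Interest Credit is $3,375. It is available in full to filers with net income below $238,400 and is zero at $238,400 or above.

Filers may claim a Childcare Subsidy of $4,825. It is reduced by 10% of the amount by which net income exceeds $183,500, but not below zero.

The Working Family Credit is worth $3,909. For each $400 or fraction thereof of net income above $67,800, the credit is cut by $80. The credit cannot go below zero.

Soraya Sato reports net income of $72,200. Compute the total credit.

$14,454

Solar Installation Rebate: $72,200 is $3,500 into a $6,000 phase-out range, leaving 2,500/6,000 of the credit: $7,740 × 2,500/6,000 = $3,225.
Student Loan Interest Credit: $72,200 is below the $238,400 cutoff, so the full $3,375 applies.
Childcare Subsidy: $72,200 is at or below the $183,500 threshold, so the full $4,825 applies.
Working Family Credit: income exceeds $67,800 by $4,400, which is 11 full-or-partial $400 increments; reduction = 11 × $80 = $880, leaving $3,029.
Total: $3,225 + $3,375 + $4,825 + $3,029 = $14,454.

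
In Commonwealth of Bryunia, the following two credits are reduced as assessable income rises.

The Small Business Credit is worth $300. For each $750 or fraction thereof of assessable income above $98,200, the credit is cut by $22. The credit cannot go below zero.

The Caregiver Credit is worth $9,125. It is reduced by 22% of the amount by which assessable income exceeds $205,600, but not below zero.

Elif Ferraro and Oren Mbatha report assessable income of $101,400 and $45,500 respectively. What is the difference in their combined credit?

$110

Elif ($101,400): Small Business Credit: income exceeds $98,200 by $3,200, which is 5 full-or-partial $750 increments; reduction = 5 × $22 = $110, leaving $190. Caregiver Credit: $101,400 is at or below the $205,600 threshold, so the full $9,125 applies. total $190 + $9,125 = $9,315
Oren ($45,500): Small Business Credit: $45,500 is at or below the $98,200 threshold, so the full $300 applies. Caregiver Credit: $45,500 is at or below the $205,600 threshold, so the full $9,125 applies. total $300 + $9,125 = $9,425
Difference: |$9,315 − $9,425| = $110.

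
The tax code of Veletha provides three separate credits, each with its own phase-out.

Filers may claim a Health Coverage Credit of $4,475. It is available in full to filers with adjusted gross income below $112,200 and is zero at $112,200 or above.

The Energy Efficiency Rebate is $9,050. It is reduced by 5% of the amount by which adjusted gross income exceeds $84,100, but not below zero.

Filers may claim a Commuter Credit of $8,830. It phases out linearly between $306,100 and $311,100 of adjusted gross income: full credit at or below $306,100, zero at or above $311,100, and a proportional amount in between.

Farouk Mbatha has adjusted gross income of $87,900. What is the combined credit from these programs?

$22,165

Health Coverage Credit: $87,900 is below the $112,200 cutoff, so the full $4,475 applies.
Energy Efficiency Rebate: 5% of the $3,800 excess over $84,100 is $190; credit = $9,050 − $190 = $8,860.
Commuter Credit: $87,900 is at or below the $306,100 threshold, so the full $8,830 applies.
Total: $4,475 + $8,860 + $8,830 = $22,165.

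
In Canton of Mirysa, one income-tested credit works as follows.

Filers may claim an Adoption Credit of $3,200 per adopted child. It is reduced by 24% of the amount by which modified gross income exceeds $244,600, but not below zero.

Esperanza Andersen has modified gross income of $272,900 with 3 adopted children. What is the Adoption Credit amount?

Adoption Credit: base = 3 × $3,200 = $9,600. 24% of the $28,300 excess over $244,600 is $6,792; credit = $9,600 − $6,792 = $2,808.

$2,808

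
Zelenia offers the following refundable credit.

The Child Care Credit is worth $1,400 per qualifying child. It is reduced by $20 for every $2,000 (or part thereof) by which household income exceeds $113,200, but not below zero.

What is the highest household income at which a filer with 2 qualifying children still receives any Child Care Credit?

Full credit = 2 × $1,400 = $2,800.
After 139 increments the reduction is 139 × $20 = $2,780, leaving $20; one more increment wipes it out. Increment 139 ends at excess 139 × $2,000 = $278,000, so the highest qualifying income is $113,200 + $278,000 = $391,200.

$391,200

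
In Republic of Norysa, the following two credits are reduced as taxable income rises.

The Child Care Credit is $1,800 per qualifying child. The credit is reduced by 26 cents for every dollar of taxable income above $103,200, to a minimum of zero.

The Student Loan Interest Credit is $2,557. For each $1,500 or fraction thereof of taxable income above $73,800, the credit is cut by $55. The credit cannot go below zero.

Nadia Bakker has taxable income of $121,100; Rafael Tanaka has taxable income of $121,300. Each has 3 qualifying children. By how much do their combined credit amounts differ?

$52

Nadia ($121,100): Child Care Credit: base = 3 × $1,800 = $5,400. 26% of the $17,900 excess over $103,200 is $4,654; credit = $5,400 − $4,654 = $746. Student Loan Interest Credit: income exceeds $73,800 by $47,300, which is 32 full-or-partial $1,500 increments; reduction = 32 × $55 = $1,760, leaving $797. total $746 + $797 = $1,543
Rafael ($121,300): Child Care Credit: base = 3 × $1,800 = $5,400. 26% of the $18,100 excess over $103,200 is $4,706; credit = $5,400 − $4,706 = $694. Student Loan Interest Credit: income exceeds $73,800 by $47,500, which is 32 full-or-partial $1,500 increments; reduction = 32 × $55 = $1,760, leaving $797. total $694 + $797 = $1,491
Difference: |$1,543 − $1,491| = $52.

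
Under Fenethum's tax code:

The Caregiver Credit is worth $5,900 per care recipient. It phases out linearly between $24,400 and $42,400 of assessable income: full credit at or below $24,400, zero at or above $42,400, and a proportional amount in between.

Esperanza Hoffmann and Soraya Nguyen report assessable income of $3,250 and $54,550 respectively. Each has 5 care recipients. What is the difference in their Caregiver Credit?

Esperanza ($3,250): Caregiver Credit: base = 5 × $5,900 = $29,500. $3,250 is at or below the $24,400 threshold, so the full $29,500 applies.
Soraya ($54,550): Caregiver Credit: base = 5 × $5,900 = $29,500. $54,550 is at or above $42,400, so the credit is $0.
Difference: |$29,500 − $0| = $29,500.

$29,500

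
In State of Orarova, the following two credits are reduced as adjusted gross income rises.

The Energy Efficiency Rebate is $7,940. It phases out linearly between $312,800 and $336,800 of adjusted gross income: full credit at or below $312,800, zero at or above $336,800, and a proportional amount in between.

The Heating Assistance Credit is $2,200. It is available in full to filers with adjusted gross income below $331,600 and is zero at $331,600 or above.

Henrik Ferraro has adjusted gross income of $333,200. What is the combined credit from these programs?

Energy Efficiency Rebate: $333,200 is $20,400 into a $24,000 phase-out range, leaving 3,600/24,000 of the credit: $7,940 × 3,600/24,000 = $1,191.
Heating Assistance Credit: $333,200 meets or exceeds the $331,600 cutoff, so the credit is $0.
Total: $1,191 + $0 = $1,191.

$1,191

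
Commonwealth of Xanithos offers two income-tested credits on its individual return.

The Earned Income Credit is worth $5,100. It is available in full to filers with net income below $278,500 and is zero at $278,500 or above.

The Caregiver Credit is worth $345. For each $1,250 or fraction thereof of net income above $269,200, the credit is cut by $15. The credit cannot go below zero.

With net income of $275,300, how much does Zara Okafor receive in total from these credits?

$5,370

Earned Income Credit: $275,300 is below the $278,500 cutoff, so the full $5,100 applies.
Caregiver Credit: income exceeds $269,200 by $6,100, which is 5 full-or-partial $1,250 increments; reduction = 5 × $15 = $75, leaving $270.
Total: $5,100 + $270 = $5,370.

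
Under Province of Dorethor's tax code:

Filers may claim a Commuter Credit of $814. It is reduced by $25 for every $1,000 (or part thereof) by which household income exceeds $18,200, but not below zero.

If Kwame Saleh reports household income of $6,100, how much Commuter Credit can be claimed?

$814

Commuter Credit: $6,100 is at or below the $18,200 threshold, so the full $814 applies.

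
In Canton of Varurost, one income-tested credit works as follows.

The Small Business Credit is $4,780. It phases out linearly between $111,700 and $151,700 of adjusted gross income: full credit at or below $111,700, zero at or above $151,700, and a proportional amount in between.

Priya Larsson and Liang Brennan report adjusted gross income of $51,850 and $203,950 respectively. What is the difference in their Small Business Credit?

Priya ($51,850): Small Business Credit: $51,850 is at or below the $111,700 threshold, so the full $4,780 applies.
Liang ($203,950): Small Business Credit: $203,950 is at or above $151,700, so the credit is $0.
Difference: |$4,780 − $0| = $4,780.

$4,780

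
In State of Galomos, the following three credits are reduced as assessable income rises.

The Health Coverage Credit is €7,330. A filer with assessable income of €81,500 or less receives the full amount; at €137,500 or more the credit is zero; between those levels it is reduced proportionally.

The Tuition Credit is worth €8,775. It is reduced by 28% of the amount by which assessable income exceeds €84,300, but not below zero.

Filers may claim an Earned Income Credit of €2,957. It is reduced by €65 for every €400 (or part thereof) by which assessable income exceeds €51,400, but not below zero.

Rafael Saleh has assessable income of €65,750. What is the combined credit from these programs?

€16,722

Health Coverage Credit: €65,750 is at or below the €81,500 threshold, so the full €7,330 applies.
Tuition Credit: €65,750 is at or below the €84,300 threshold, so the full €8,775 applies.
Earned Income Credit: income exceeds €51,400 by €14,350, which is 36 full-or-partial €400 increments; reduction = 36 × €65 = €2,340, leaving €617.
Total: €7,330 + €8,775 + €617 = €16,722.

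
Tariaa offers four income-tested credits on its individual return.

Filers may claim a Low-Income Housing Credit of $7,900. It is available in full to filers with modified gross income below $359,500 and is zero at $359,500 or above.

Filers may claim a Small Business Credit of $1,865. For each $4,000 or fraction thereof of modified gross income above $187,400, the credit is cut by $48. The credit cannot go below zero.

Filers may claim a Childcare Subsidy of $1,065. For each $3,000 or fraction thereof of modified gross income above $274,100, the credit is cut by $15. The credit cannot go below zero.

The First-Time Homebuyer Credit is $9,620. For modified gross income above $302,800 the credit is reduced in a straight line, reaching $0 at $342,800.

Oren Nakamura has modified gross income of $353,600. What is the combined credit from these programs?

$8,560

Low-Income Housing Credit: $353,600 is below the $359,500 cutoff, so the full $7,900 applies.
Small Business Credit: income exceeds $187,400 by $166,200 → 42 increments × $48 = $2,016 ≥ base, so the credit is $0.
Childcare Subsidy: income exceeds $274,100 by $79,500, which is 27 full-or-partial $3,000 increments; reduction = 27 × $15 = $405, leaving $660.
First-Time Homebuyer Credit: $353,600 is at or above $342,800, so the credit is $0.
Total: $7,900 + $0 + $660 + $0 = $8,560.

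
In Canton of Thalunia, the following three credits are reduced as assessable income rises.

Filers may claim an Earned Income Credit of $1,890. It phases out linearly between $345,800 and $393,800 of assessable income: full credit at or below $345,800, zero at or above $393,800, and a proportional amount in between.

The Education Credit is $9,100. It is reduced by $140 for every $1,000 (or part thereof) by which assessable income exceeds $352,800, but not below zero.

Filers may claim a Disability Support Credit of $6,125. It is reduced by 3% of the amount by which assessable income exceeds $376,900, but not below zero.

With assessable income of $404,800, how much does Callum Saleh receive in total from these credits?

$7,108

Earned Income Credit: $404,800 is at or above $393,800, so the credit is $0.
Education Credit: income exceeds $352,800 by $52,000, which is 52 full-or-partial $1,000 increments; reduction = 52 × $140 = $7,280, leaving $1,820.
Disability Support Credit: 3% of the $27,900 excess over $376,900 is $837; credit = $6,125 − $837 = $5,288.
Total: $0 + $1,820 + $5,288 = $7,108.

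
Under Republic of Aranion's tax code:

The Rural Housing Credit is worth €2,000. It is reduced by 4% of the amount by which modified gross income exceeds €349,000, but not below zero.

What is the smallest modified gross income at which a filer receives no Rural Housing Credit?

€399,000

The credit falls by 4% of each euro above €349,000, so it reaches zero when the excess is €2,000 / 4% = €50,000: income = €349,000 + €50,000 = €399,000.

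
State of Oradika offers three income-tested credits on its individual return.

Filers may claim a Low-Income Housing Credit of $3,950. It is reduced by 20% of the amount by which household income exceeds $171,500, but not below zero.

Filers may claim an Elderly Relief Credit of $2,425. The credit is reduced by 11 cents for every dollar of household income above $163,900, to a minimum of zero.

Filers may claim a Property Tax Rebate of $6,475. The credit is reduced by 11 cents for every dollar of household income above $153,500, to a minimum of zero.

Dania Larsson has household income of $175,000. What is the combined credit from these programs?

$8,564

Low-Income Housing Credit: 20% of the $3,500 excess over $171,500 is $700; credit = $3,950 − $700 = $3,250.
Elderly Relief Credit: 11% of the $11,100 excess over $163,900 is $1,221; credit = $2,425 − $1,221 = $1,204.
Property Tax Rebate: 11% of the $21,500 excess over $153,500 is $2,365; credit = $6,475 − $2,365 = $4,110.
Total: $3,250 + $1,204 + $4,110 = $8,564.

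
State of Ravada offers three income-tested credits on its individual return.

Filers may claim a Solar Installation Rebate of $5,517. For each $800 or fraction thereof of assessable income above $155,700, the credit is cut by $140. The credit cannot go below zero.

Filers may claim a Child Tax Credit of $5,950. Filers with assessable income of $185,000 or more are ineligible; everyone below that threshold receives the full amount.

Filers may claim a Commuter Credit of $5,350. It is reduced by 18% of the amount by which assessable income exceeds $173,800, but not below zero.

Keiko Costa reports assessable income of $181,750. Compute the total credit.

$10,766

Solar Installation Rebate: income exceeds $155,700 by $26,050, which is 33 full-or-partial $800 increments; reduction = 33 × $140 = $4,620, leaving $897.
Child Tax Credit: $181,750 is below the $185,000 cutoff, so the full $5,950 applies.
Commuter Credit: 18% of the $7,950 excess over $173,800 is $1,431; credit = $5,350 − $1,431 = $3,919.
Total: $897 + $5,950 + $3,919 = $10,766.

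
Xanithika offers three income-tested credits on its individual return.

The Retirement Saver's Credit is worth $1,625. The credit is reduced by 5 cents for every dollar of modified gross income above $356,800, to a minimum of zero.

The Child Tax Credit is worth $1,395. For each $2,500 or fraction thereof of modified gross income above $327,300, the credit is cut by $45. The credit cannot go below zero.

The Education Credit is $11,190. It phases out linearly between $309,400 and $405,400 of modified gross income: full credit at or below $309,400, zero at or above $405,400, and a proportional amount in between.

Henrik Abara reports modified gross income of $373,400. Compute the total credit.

$5,065

Retirement Saver's Credit: 5% of the $16,600 excess over $356,800 is $830; credit = $1,625 − $830 = $795.
Child Tax Credit: income exceeds $327,300 by $46,100, which is 19 full-or-partial $2,500 increments; reduction = 19 × $45 = $855, leaving $540.
Education Credit: $373,400 is $64,000 into a $96,000 phase-out range, leaving 32,000/96,000 of the credit: $11,190 × 32,000/96,000 = $3,730.
Total: $795 + $540 + $3,730 = $5,065.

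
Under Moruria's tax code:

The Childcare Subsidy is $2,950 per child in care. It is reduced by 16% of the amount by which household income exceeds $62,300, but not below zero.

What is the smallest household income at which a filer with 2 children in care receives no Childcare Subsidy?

$99,175

Full credit = 2 × $2,950 = $5,900.
The credit falls by 16% of each dollar above $62,300, so it reaches zero when the excess is $5,900 / 16% = $36,875: income = $62,300 + $36,875 = $99,175.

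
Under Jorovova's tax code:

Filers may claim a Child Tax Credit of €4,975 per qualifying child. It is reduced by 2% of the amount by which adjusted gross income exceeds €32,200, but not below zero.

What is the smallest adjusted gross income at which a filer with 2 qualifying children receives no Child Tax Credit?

Full credit = 2 × €4,975 = €9,950.
The credit falls by 2% of each euro above €32,200, so it reaches zero when the excess is €9,950 / 2% = €497,500: income = €32,200 + €497,500 = €529,700.

€529,700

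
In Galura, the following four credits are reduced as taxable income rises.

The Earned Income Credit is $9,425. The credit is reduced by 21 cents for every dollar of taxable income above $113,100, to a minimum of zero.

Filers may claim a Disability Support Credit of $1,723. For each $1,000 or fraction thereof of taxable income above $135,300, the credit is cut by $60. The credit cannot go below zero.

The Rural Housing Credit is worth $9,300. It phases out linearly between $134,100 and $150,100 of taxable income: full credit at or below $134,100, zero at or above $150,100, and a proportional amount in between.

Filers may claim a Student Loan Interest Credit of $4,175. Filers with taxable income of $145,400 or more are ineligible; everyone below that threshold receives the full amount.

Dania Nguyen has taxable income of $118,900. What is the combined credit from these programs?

Earned Income Credit: 21% of the $5,800 excess over $113,100 is $1,218; credit = $9,425 − $1,218 = $8,207.
Disability Support Credit: $118,900 is at or below the $135,300 threshold, so the full $1,723 applies.
Rural Housing Credit: $118,900 is at or below the $134,100 threshold, so the full $9,300 applies.
Student Loan Interest Credit: $118,900 is below the $145,400 cutoff, so the full $4,175 applies.
Total: $8,207 + $1,723 + $9,300 + $4,175 = $23,405.

$23,405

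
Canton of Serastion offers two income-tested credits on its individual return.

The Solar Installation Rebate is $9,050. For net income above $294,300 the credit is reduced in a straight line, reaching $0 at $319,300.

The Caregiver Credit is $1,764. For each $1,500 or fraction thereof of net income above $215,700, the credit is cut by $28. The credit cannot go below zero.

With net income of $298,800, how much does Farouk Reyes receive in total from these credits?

$7,617

Solar Installation Rebate: $298,800 is $4,500 into a $25,000 phase-out range, leaving 20,500/25,000 of the credit: $9,050 × 20,500/25,000 = $7,421.
Caregiver Credit: income exceeds $215,700 by $83,100, which is 56 full-or-partial $1,500 increments; reduction = 56 × $28 = $1,568, leaving $196.
Total: $7,421 + $196 = $7,617.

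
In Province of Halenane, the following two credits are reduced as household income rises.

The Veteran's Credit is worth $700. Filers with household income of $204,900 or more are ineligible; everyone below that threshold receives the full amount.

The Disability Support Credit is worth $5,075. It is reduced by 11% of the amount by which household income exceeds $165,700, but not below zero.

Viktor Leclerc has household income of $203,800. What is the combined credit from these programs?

Veteran's Credit: $203,800 is below the $204,900 cutoff, so the full $700 applies.
Disability Support Credit: 11% of the $38,100 excess over $165,700 is $4,191; credit = $5,075 − $4,191 = $884.
Total: $700 + $884 = $1,584.

$1,584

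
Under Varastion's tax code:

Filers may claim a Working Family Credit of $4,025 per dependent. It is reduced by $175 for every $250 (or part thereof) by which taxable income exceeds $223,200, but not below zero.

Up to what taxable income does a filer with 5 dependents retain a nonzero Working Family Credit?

$251,700

Full credit = 5 × $4,025 = $20,125.
After 114 increments the reduction is 114 × $175 = $19,950, leaving $175; one more increment wipes it out. Increment 114 ends at excess 114 × $250 = $28,500, so the highest qualifying income is $223,200 + $28,500 = $251,700.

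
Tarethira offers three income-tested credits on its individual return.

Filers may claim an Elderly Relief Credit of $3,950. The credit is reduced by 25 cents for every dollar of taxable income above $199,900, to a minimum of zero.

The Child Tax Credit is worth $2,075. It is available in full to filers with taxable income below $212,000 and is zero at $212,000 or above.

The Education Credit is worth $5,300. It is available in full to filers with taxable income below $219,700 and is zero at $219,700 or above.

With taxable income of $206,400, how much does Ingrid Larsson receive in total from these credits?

Elderly Relief Credit: 25% of the $6,500 excess over $199,900 is $1,625; credit = $3,950 − $1,625 = $2,325.
Child Tax Credit: $206,400 is below the $212,000 cutoff, so the full $2,075 applies.
Education Credit: $206,400 is below the $219,700 cutoff, so the full $5,300 applies.
Total: $2,325 + $2,075 + $5,300 = $9,700.

$9,700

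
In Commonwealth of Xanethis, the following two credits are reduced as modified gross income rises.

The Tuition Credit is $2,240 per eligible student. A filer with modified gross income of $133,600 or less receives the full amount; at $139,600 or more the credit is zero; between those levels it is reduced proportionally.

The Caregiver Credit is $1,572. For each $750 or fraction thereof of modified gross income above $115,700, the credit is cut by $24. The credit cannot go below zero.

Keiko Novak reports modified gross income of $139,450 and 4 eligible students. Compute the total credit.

Tuition Credit: base = 4 × $2,240 = $8,960. $139,450 is $5,850 into a $6,000 phase-out range, leaving 150/6,000 of the credit: $8,960 × 150/6,000 = $224.
Caregiver Credit: income exceeds $115,700 by $23,750, which is 32 full-or-partial $750 increments; reduction = 32 × $24 = $768, leaving $804.
Total: $224 + $804 = $1,028.

$1,028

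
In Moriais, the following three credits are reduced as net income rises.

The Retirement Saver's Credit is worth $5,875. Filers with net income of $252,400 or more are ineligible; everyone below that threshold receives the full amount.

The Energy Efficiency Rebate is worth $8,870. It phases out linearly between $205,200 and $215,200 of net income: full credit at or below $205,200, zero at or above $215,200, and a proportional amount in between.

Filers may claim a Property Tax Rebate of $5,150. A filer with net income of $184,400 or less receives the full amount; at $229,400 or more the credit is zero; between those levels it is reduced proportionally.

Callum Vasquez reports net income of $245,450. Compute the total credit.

Retirement Saver's Credit: $245,450 is below the $252,400 cutoff, so the full $5,875 applies.
Energy Efficiency Rebate: $245,450 is at or above $215,200, so the credit is $0.
Property Tax Rebate: $245,450 is at or above $229,400, so the credit is $0.
Total: $5,875 + $0 + $0 = $5,875.

$5,875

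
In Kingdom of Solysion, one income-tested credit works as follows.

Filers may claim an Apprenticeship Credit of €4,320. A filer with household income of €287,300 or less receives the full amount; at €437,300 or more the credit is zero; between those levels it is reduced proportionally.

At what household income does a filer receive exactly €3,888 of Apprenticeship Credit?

€3,888 is 3,888/4,320 of the full €4,320, so 432/4,320 of the €150,000 range has been used: income = €287,300 + €150,000 × 432/4,320 = €302,300.

€302,300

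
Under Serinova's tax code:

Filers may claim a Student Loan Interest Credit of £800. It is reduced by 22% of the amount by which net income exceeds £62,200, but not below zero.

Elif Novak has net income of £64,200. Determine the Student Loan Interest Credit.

Student Loan Interest Credit: 22% of the £2,000 excess over £62,200 is £440; credit = £800 − £440 = £360.

£360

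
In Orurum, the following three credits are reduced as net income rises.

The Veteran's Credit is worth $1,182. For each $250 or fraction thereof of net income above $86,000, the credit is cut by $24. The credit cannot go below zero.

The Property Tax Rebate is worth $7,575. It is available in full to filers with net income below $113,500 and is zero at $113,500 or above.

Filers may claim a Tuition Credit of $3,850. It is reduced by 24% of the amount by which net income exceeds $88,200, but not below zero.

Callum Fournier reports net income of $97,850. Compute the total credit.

$9,139

Veteran's Credit: income exceeds $86,000 by $11,850, which is 48 full-or-partial $250 increments; reduction = 48 × $24 = $1,152, leaving $30.
Property Tax Rebate: $97,850 is below the $113,500 cutoff, so the full $7,575 applies.
Tuition Credit: 24% of the $9,650 excess over $88,200 is $2,316; credit = $3,850 − $2,316 = $1,534.
Total: $30 + $7,575 + $1,534 = $9,139.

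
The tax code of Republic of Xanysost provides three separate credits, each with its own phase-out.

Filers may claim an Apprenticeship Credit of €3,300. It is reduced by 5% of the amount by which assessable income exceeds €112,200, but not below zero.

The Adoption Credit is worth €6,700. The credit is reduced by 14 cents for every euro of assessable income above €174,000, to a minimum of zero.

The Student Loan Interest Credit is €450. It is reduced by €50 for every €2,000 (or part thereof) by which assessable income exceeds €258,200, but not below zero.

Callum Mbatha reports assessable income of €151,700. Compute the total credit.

€8,475

Apprenticeship Credit: 5% of the €39,500 excess over €112,200 is €1,975; credit = €3,300 − €1,975 = €1,325.
Adoption Credit: €151,700 is at or below the €174,000 threshold, so the full €6,700 applies.
Student Loan Interest Credit: €151,700 is at or below the €258,200 threshold, so the full €450 applies.
Total: €1,325 + €6,700 + €450 = €8,475.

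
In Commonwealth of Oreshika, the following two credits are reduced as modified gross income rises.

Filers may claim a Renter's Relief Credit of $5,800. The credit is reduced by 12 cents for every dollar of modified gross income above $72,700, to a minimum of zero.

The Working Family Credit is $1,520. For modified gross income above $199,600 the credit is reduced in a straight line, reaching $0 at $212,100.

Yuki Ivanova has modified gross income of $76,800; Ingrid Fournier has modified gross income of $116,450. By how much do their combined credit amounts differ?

Yuki ($76,800): Renter's Relief Credit: 12% of the $4,100 excess over $72,700 is $492; credit = $5,800 − $492 = $5,308. Working Family Credit: $76,800 is at or below the $199,600 threshold, so the full $1,520 applies. total $5,308 + $1,520 = $6,828
Ingrid ($116,450): Renter's Relief Credit: 12% of the $43,750 excess over $72,700 is $5,250; credit = $5,800 − $5,250 = $550. Working Family Credit: $116,450 is at or below the $199,600 threshold, so the full $1,520 applies. total $550 + $1,520 = $2,070
Difference: |$6,828 − $2,070| = $4,758.

$4,758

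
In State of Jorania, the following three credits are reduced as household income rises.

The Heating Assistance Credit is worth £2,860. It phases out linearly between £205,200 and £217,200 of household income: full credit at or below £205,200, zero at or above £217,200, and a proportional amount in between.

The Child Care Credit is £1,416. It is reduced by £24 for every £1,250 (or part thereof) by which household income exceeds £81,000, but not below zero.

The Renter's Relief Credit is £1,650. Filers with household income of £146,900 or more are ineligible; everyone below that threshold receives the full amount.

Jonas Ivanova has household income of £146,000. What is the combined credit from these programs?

Heating Assistance Credit: £146,000 is at or below the £205,200 threshold, so the full £2,860 applies.
Child Care Credit: income exceeds £81,000 by £65,000, which is 52 full-or-partial £1,250 increments; reduction = 52 × £24 = £1,248, leaving £168.
Renter's Relief Credit: £146,000 is below the £146,900 cutoff, so the full £1,650 applies.
Total: £2,860 + £168 + £1,650 = £4,678.

£4,678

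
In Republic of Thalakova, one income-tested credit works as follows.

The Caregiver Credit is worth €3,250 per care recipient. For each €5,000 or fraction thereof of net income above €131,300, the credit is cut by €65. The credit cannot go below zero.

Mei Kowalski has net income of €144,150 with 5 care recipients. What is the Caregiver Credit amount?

€16,055

Caregiver Credit: base = 5 × €3,250 = €16,250. income exceeds €131,300 by €12,850, which is 3 full-or-partial €5,000 increments; reduction = 3 × €65 = €195, leaving €16,055.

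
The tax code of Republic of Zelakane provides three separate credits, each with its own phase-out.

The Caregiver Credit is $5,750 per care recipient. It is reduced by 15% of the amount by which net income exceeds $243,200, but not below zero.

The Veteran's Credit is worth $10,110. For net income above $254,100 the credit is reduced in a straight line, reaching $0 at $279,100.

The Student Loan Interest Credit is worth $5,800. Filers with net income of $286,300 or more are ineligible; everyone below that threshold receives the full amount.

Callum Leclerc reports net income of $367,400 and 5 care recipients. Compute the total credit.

$10,120

Caregiver Credit: base = 5 × $5,750 = $28,750. 15% of the $124,200 excess over $243,200 is $18,630; credit = $28,750 − $18,630 = $10,120.
Veteran's Credit: $367,400 is at or above $279,100, so the credit is $0.
Student Loan Interest Credit: $367,400 meets or exceeds the $286,300 cutoff, so the credit is $0.
Total: $10,120 + $0 + $0 = $10,120.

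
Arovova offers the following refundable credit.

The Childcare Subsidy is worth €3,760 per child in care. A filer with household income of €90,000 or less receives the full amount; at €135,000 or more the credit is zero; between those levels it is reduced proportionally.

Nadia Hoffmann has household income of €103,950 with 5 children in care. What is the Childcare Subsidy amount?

€12,972

Childcare Subsidy: base = 5 × €3,760 = €18,800. €103,950 is €13,950 into a €45,000 phase-out range, leaving 31,050/45,000 of the credit: €18,800 × 31,050/45,000 = €12,972.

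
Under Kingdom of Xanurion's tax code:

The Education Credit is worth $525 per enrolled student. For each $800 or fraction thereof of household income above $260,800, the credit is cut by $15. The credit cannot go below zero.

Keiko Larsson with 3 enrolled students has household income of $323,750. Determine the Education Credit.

Education Credit: base = 3 × $525 = $1,575. income exceeds $260,800 by $62,950, which is 79 full-or-partial $800 increments; reduction = 79 × $15 = $1,185, leaving $390.

$390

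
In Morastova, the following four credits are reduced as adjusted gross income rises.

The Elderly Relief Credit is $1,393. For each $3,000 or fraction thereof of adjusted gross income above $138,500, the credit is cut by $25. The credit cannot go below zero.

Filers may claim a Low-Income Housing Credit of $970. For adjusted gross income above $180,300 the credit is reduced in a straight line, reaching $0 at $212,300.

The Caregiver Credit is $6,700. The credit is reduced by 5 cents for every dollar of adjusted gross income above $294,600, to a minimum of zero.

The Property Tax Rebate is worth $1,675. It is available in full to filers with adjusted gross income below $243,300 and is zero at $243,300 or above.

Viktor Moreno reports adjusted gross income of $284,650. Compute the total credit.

Elderly Relief Credit: income exceeds $138,500 by $146,150, which is 49 full-or-partial $3,000 increments; reduction = 49 × $25 = $1,225, leaving $168.
Low-Income Housing Credit: $284,650 is at or above $212,300, so the credit is $0.
Caregiver Credit: $284,650 is at or below the $294,600 threshold, so the full $6,700 applies.
Property Tax Rebate: $284,650 meets or exceeds the $243,300 cutoff, so the credit is $0.
Total: $168 + $0 + $6,700 + $0 = $6,868.

$6,868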